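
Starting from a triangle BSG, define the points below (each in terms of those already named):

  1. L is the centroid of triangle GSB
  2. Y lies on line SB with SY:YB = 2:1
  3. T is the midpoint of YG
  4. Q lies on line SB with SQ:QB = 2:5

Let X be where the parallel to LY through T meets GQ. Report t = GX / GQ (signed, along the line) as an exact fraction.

t = 7/30

Set B = (0, 0), S = (1, 0), G = (0, 1); any affine frame gives the same invariant.
1. L is the centroid of triangle GSB ⇒ L = (1/3, 1/3)
2. Y lies on line SB with SY:YB = 2:1 ⇒ Y = (1/3, 0)
3. T is the midpoint of YG ⇒ T = (1/6, 1/2)
4. Q lies on line SB with SQ:QB = 2:5 ⇒ Q = (5/7, 0)
through T parallel to LY: direction (0, -1/3); meets GQ at X = (1/6, 23/30)
X = G + t·(Q−G) with t = 7/30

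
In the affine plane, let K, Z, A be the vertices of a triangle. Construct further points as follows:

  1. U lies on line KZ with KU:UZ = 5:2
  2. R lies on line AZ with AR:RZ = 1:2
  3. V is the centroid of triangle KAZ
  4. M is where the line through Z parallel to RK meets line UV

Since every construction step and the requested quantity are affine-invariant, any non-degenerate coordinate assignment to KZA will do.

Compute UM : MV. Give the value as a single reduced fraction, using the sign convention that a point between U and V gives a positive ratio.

UM:MV = -12/35

Set K = (0, 0), Z = (1, 0), A = (0, 1); any affine frame gives the same invariant.
1. U lies on line KZ with KU:UZ = 5:2 ⇒ U = (5/7, 0)
2. R lies on line AZ with AR:RZ = 1:2 ⇒ R = (1/3, 2/3)
3. V is the centroid of triangle KAZ ⇒ V = (1/3, 1/3)
4. M is where the line through Z parallel to RK meets line UV ⇒ M = (21/23, -4/23)
M = U + t·(V−U) with t = -12/23, so UM:MV = t:(1−t) = -12/23:35/23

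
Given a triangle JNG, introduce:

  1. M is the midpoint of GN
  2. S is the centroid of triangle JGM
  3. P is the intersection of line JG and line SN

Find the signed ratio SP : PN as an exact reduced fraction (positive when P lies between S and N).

Set J = (0, 0), N = (1, 0), G = (0, 1); any affine frame gives the same invariant.
1. M is the midpoint of GN ⇒ M = (1/2, 1/2)
2. S is the centroid of triangle JGM ⇒ S = (1/6, 1/2)
3. P is the intersection of line JG and line SN ⇒ P = (0, 3/5)
P = S + t·(N−S) with t = -1/5, so SP:PN = t:(1−t) = -1/5:6/5

SP:PN = -1/6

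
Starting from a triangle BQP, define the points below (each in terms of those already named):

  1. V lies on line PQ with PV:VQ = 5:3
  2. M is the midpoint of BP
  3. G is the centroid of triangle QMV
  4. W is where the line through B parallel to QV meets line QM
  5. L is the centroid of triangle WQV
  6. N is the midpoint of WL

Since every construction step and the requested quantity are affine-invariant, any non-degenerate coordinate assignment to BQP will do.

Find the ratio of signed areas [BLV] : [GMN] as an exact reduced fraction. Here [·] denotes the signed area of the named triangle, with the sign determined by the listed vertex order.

Choose coordinates B = (0, 0), Q = (1, 0), P = (0, 1).
1. V lies on line PQ with PV:VQ = 5:3 ⇒ V = (5/8, 3/8)
2. M is the midpoint of BP ⇒ M = (0, 1/2)
3. G is the centroid of triangle QMV ⇒ G = (13/24, 7/24)
4. W is where the line through B parallel to QV meets line QM ⇒ W = (-1, 1)
5. L is the centroid of triangle WQV ⇒ L = (5/24, 11/24)
6. N is the midpoint of WL ⇒ N = (-19/48, 35/48)
2·[BLV] = -5/24, 2·[GMN] = -1/24
[BLV]:[GMN] = -5/24:-1/24 = 5

[BLV]:[GMN] = 5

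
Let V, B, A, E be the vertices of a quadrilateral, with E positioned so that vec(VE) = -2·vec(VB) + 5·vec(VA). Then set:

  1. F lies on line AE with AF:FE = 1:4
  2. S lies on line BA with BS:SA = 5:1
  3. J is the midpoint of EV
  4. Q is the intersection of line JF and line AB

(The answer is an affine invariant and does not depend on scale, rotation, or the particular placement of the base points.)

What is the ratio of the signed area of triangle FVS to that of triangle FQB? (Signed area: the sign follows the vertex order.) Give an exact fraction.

[FVS]:[FQB] = -19/12

Work in coordinates with V = (0, 0), B = (1, 0), A = (0, 1), E = (-2, 5).
1. F lies on line AE with AF:FE = 1:4 ⇒ F = (-2/5, 9/5)
2. S lies on line BA with BS:SA = 5:1 ⇒ S = (1/6, 5/6)
3. J is the midpoint of EV ⇒ J = (-1, 5/2)
4. Q is the intersection of line JF and line AB ⇒ Q = (2, -1)
2·[FVS] = 19/30, 2·[FQB] = -2/5
[FVS]:[FQB] = 19/30:-2/5 = -19/12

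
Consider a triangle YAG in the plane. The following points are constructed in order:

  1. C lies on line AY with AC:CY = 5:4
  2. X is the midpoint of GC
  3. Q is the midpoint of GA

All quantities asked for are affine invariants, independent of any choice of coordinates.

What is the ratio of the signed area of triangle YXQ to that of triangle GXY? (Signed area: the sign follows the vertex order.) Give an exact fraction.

Choose coordinates Y = (0, 0), A = (1, 0), G = (0, 1).
1. C lies on line AY with AC:CY = 5:4 ⇒ C = (4/9, 0)
2. X is the midpoint of GC ⇒ X = (2/9, 1/2)
3. Q is the midpoint of GA ⇒ Q = (1/2, 1/2)
2·[YXQ] = -5/36, 2·[GXY] = -2/9
[YXQ]:[GXY] = -5/36:-2/9 = 5/8

[YXQ]:[GXY] = 5/8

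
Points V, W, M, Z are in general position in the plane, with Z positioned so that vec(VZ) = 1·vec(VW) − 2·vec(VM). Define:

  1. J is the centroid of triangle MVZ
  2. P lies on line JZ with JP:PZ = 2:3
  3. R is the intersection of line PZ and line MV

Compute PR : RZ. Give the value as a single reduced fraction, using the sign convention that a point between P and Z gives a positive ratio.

PR:RZ = -3/5

Work in coordinates with V = (0, 0), W = (1, 0), M = (0, 1), Z = (1, -2).
1. J is the centroid of triangle MVZ ⇒ J = (1/3, -1/3)
2. P lies on line JZ with JP:PZ = 2:3 ⇒ P = (3/5, -1)
3. R is the intersection of line PZ and line MV ⇒ R = (0, 1/2)
R = P + t·(Z−P) with t = -3/2, so PR:RZ = t:(1−t) = -3/2:5/2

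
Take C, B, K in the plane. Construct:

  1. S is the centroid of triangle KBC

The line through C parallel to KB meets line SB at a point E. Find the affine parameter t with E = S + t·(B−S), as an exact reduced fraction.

Set C = (0, 0), B = (1, 0), K = (0, 1); any affine frame gives the same invariant.
1. S is the centroid of triangle KBC ⇒ S = (1/3, 1/3)
through C parallel to KB: direction (1, -1); meets SB at E = (-1, 1)
E = S + t·(B−S) with t = -2

t = -2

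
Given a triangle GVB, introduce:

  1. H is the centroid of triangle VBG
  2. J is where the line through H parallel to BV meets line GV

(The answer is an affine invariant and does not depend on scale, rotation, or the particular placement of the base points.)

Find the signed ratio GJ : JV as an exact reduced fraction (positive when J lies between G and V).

GJ:JV = 2

Work in coordinates with G = (0, 0), V = (1, 0), B = (0, 1).
1. H is the centroid of triangle VBG ⇒ H = (1/3, 1/3)
2. J is where the line through H parallel to BV meets line GV ⇒ J = (2/3, 0)
J = G + t·(V−G) with t = 2/3, so GJ:JV = t:(1−t) = 2/3:1/3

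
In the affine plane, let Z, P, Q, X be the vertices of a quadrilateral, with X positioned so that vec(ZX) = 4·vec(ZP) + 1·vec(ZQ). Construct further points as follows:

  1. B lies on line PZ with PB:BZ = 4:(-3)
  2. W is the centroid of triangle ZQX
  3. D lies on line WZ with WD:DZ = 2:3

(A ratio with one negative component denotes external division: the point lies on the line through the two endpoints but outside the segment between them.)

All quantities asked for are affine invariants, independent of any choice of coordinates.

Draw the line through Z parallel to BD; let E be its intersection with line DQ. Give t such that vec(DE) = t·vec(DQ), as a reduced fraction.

Choose coordinates Z = (0, 0), P = (1, 0), Q = (0, 1), X = (4, 1).
1. B lies on line PZ with PB:BZ = 4:(-3) ⇒ B = (-3, 0)
2. W is the centroid of triangle ZQX ⇒ W = (4/3, 2/3)
3. D lies on line WZ with WD:DZ = 2:3 ⇒ D = (4/5, 2/5)
through Z parallel to BD: direction (19/5, 2/5); meets DQ at E = (76/65, 8/65)
E = D + t·(Q−D) with t = -6/13

t = -6/13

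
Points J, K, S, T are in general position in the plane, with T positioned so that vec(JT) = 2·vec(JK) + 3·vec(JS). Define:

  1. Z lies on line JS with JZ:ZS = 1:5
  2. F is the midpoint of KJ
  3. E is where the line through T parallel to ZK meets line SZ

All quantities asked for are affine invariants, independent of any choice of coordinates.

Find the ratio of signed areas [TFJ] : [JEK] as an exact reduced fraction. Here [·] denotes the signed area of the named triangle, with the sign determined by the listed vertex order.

[TFJ]:[JEK] = 9/20

Assign J = (0, 0), K = (1, 0), S = (0, 1), T = (2, 3) — the answer is frame-independent, so this choice is without loss of generality.
1. Z lies on line JS with JZ:ZS = 1:5 ⇒ Z = (0, 1/6)
2. F is the midpoint of KJ ⇒ F = (1/2, 0)
3. E is where the line through T parallel to ZK meets line SZ ⇒ E = (0, 10/3)
2·[TFJ] = -3/2, 2·[JEK] = -10/3
[TFJ]:[JEK] = -3/2:-10/3 = 9/20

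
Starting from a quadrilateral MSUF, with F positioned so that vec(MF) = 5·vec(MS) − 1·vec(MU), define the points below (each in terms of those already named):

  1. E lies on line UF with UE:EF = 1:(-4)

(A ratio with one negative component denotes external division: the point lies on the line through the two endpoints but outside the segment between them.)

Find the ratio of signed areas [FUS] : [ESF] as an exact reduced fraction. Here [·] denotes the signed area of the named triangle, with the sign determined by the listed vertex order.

Choose coordinates M = (0, 0), S = (1, 0), U = (0, 1), F = (5, -1).
1. E lies on line UF with UE:EF = 1:(-4) ⇒ E = (-5/3, 5/3)
2·[FUS] = 3, 2·[ESF] = 4
[FUS]:[ESF] = 3:4 = 3/4

[FUS]:[ESF] = 3/4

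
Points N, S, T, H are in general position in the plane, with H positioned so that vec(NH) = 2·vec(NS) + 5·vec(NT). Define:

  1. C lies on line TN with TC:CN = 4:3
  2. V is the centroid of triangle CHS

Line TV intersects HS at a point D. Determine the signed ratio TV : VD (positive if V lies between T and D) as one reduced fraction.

TV:VD = 44/19

Work in coordinates with N = (0, 0), S = (1, 0), T = (0, 1), H = (2, 5).
1. C lies on line TN with TC:CN = 4:3 ⇒ C = (0, 3/7)
2. V is the centroid of triangle CHS ⇒ V = (1, 38/21)
line TV meets HS at D = (63/44, 95/44)
V = T + t·(D−T) with t = 44/63, so TV:VD = 44/63:19/63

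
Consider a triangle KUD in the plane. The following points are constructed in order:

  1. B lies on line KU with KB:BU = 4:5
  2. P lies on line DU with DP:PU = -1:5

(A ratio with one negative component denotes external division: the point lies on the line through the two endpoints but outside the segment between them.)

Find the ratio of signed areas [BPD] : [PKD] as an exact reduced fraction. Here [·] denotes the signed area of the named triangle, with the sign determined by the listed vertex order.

Work in coordinates with K = (0, 0), U = (1, 0), D = (0, 1).
1. B lies on line KU with KB:BU = 4:5 ⇒ B = (4/9, 0)
2. P lies on line DU with DP:PU = -1:5 ⇒ P = (-1/4, 5/4)
2·[BPD] = -5/36, 2·[PKD] = 1/4
[BPD]:[PKD] = -5/36:1/4 = -5/9

[BPD]:[PKD] = -5/9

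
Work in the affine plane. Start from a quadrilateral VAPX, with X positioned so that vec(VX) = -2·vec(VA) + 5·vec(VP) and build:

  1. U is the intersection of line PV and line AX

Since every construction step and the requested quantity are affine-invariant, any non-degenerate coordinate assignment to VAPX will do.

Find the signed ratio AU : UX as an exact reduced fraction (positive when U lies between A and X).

AU:UX = 1/2

Choose coordinates V = (0, 0), A = (1, 0), P = (0, 1), X = (-2, 5).
1. U is the intersection of line PV and line AX ⇒ U = (0, 5/3)
U = A + t·(X−A) with t = 1/3, so AU:UX = t:(1−t) = 1/3:2/3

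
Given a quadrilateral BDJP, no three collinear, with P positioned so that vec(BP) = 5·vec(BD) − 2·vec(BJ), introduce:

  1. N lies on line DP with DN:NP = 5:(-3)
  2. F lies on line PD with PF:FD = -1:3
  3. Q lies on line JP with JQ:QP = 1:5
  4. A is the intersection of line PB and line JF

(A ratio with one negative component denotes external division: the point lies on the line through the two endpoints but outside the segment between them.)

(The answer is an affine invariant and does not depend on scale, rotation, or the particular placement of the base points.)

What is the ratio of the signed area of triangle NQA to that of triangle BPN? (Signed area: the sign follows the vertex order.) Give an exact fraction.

[NQA]:[BPN] = -47/108

Work in coordinates with B = (0, 0), D = (1, 0), J = (0, 1), P = (5, -2).
1. N lies on line DP with DN:NP = 5:(-3) ⇒ N = (11, -5)
2. F lies on line PD with PF:FD = -1:3 ⇒ F = (7, -3)
3. Q lies on line JP with JQ:QP = 1:5 ⇒ Q = (5/6, 1/2)
4. A is the intersection of line PB and line JF ⇒ A = (35/6, -7/3)
2·[NQA] = 47/36, 2·[BPN] = -3
[NQA]:[BPN] = 47/36:-3 = -47/108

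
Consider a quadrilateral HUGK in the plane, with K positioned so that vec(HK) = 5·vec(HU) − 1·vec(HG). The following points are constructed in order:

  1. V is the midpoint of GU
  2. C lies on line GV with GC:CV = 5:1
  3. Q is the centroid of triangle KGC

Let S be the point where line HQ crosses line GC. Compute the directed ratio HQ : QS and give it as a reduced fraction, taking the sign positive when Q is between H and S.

HQ:QS = -2

Work in coordinates with H = (0, 0), U = (1, 0), G = (0, 1), K = (5, -1).
1. V is the midpoint of GU ⇒ V = (1/2, 1/2)
2. C lies on line GV with GC:CV = 5:1 ⇒ C = (5/12, 7/12)
3. Q is the centroid of triangle KGC ⇒ Q = (65/36, 7/36)
line HQ meets GC at S = (65/72, 7/72)
Q = H + t·(S−H) with t = 2, so HQ:QS = 2:-1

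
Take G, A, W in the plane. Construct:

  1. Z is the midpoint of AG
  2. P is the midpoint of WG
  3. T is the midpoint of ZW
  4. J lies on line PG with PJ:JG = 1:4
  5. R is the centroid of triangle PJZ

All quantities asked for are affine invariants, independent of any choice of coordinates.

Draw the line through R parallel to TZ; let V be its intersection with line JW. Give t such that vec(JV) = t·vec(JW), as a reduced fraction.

Work in coordinates with G = (0, 0), A = (1, 0), W = (0, 1).
1. Z is the midpoint of AG ⇒ Z = (1/2, 0)
2. P is the midpoint of WG ⇒ P = (0, 1/2)
3. T is the midpoint of ZW ⇒ T = (1/4, 1/2)
4. J lies on line PG with PJ:JG = 1:4 ⇒ J = (0, 2/5)
5. R is the centroid of triangle PJZ ⇒ R = (1/6, 3/10)
through R parallel to TZ: direction (1/4, -1/2); meets JW at V = (0, 19/30)
V = J + t·(W−J) with t = 7/18

t = 7/18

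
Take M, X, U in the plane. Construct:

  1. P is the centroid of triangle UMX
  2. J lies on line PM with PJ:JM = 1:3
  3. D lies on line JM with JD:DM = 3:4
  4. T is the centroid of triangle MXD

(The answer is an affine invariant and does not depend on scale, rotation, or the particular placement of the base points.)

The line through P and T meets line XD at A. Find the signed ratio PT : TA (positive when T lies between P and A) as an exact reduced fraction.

PT:TA = -5

Choose coordinates M = (0, 0), X = (1, 0), U = (0, 1).
1. P is the centroid of triangle UMX ⇒ P = (1/3, 1/3)
2. J lies on line PM with PJ:JM = 1:3 ⇒ J = (1/4, 1/4)
3. D lies on line JM with JD:DM = 3:4 ⇒ D = (1/7, 1/7)
4. T is the centroid of triangle MXD ⇒ T = (8/21, 1/21)
line PT meets XD at A = (13/35, 11/105)
T = P + t·(A−P) with t = 5/4, so PT:TA = 5/4:-1/4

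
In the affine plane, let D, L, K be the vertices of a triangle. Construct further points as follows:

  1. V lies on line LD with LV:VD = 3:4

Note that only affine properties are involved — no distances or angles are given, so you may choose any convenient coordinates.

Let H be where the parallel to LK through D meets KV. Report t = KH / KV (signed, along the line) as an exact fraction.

t = 7/3

Choose coordinates D = (0, 0), L = (1, 0), K = (0, 1).
1. V lies on line LD with LV:VD = 3:4 ⇒ V = (4/7, 0)
through D parallel to LK: direction (-1, 1); meets KV at H = (4/3, -4/3)
H = K + t·(V−K) with t = 7/3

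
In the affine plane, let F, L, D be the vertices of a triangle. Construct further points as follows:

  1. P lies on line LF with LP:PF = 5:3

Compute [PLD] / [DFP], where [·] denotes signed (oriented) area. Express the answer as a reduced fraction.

Set F = (0, 0), L = (1, 0), D = (0, 1); any affine frame gives the same invariant.
1. P lies on line LF with LP:PF = 5:3 ⇒ P = (3/8, 0)
2·[PLD] = 5/8, 2·[DFP] = 3/8
[PLD]:[DFP] = 5/8:3/8 = 5/3

[PLD]:[DFP] = 5/3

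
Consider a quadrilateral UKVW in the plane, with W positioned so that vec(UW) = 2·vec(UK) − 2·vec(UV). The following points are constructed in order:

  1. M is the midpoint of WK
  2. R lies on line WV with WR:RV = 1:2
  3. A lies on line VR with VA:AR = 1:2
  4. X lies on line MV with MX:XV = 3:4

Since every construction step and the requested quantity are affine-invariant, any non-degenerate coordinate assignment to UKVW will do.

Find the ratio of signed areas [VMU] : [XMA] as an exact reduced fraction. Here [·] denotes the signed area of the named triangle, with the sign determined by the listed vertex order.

[VMU]:[XMA] = 63/2

Choose coordinates U = (0, 0), K = (1, 0), V = (0, 1), W = (2, -2).
1. M is the midpoint of WK ⇒ M = (3/2, -1)
2. R lies on line WV with WR:RV = 1:2 ⇒ R = (4/3, -1)
3. A lies on line VR with VA:AR = 1:2 ⇒ A = (4/9, 1/3)
4. X lies on line MV with MX:XV = 3:4 ⇒ X = (6/7, -1/7)
2·[VMU] = -3/2, 2·[XMA] = -1/21
[VMU]:[XMA] = -3/2:-1/21 = 63/2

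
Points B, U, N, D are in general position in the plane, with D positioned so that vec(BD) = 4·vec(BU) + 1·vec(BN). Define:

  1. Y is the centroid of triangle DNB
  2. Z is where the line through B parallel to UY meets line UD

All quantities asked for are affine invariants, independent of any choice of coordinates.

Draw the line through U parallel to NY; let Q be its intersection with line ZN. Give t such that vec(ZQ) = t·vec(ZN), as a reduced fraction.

Assign B = (0, 0), U = (1, 0), N = (0, 1), D = (4, 1) — the answer is frame-independent, so this choice is without loss of generality.
1. Y is the centroid of triangle DNB ⇒ Y = (4/3, 2/3)
2. Z is where the line through B parallel to UY meets line UD ⇒ Z = (-1/5, -2/5)
through U parallel to NY: direction (4/3, -1/3); meets ZN at Q = (-3/29, 8/29)
Q = Z + t·(N−Z) with t = 14/29

t = 14/29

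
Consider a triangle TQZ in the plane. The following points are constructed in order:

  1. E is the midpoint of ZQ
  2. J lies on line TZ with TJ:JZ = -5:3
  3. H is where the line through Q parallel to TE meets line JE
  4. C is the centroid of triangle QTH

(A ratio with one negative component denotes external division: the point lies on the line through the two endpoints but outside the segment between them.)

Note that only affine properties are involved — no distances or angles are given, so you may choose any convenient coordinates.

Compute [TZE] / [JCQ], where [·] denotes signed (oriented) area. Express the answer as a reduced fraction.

[TZE]:[JCQ] = -30/71

Set T = (0, 0), Q = (1, 0), Z = (0, 1); any affine frame gives the same invariant.
1. E is the midpoint of ZQ ⇒ E = (1/2, 1/2)
2. J lies on line TZ with TJ:JZ = -5:3 ⇒ J = (0, 5/2)
3. H is where the line through Q parallel to TE meets line JE ⇒ H = (7/10, -3/10)
4. C is the centroid of triangle QTH ⇒ C = (17/30, -1/10)
2·[TZE] = -1/2, 2·[JCQ] = 71/60
[TZE]:[JCQ] = -1/2:71/60 = -30/71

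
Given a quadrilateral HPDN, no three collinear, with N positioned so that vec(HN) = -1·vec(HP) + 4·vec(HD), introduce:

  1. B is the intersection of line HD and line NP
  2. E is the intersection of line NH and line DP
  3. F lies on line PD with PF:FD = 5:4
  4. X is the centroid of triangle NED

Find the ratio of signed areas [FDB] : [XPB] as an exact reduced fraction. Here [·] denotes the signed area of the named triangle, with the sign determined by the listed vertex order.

[FDB]:[XPB] = -4/7

Set H = (0, 0), P = (1, 0), D = (0, 1), N = (-1, 4); any affine frame gives the same invariant.
1. B is the intersection of line HD and line NP ⇒ B = (0, 2)
2. E is the intersection of line NH and line DP ⇒ E = (-1/3, 4/3)
3. F lies on line PD with PF:FD = 5:4 ⇒ F = (4/9, 5/9)
4. X is the centroid of triangle NED ⇒ X = (-4/9, 19/9)
2·[FDB] = -4/9, 2·[XPB] = 7/9
[FDB]:[XPB] = -4/9:7/9 = -4/7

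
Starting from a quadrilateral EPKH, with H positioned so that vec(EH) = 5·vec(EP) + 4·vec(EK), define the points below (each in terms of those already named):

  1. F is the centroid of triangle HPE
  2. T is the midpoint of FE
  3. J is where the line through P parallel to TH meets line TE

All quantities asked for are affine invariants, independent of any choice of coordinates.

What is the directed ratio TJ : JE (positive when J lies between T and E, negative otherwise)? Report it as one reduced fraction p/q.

Choose coordinates E = (0, 0), P = (1, 0), K = (0, 1), H = (5, 4).
1. F is the centroid of triangle HPE ⇒ F = (2, 4/3)
2. T is the midpoint of FE ⇒ T = (1, 2/3)
3. J is where the line through P parallel to TH meets line TE ⇒ J = (5, 10/3)
J = T + t·(E−T) with t = -4, so TJ:JE = t:(1−t) = -4:5

TJ:JE = -4/5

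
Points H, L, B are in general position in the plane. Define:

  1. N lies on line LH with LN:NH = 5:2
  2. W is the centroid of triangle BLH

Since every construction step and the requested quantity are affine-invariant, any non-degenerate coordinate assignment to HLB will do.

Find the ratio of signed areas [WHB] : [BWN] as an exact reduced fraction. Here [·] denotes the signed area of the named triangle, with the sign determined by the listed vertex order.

Assign H = (0, 0), L = (1, 0), B = (0, 1) — the answer is frame-independent, so this choice is without loss of generality.
1. N lies on line LH with LN:NH = 5:2 ⇒ N = (2/7, 0)
2. W is the centroid of triangle BLH ⇒ W = (1/3, 1/3)
2·[WHB] = -1/3, 2·[BWN] = -1/7
[WHB]:[BWN] = -1/3:-1/7 = 7/3

[WHB]:[BWN] = 7/3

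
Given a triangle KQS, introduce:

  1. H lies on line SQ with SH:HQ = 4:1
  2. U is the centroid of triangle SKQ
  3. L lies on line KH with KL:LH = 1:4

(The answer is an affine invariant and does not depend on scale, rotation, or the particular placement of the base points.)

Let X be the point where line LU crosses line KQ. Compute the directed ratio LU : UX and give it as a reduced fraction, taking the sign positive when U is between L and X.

Work in coordinates with K = (0, 0), Q = (1, 0), S = (0, 1).
1. H lies on line SQ with SH:HQ = 4:1 ⇒ H = (4/5, 1/5)
2. U is the centroid of triangle SKQ ⇒ U = (1/3, 1/3)
3. L lies on line KH with KL:LH = 1:4 ⇒ L = (4/25, 1/25)
line LU meets KQ at X = (3/22, 0)
U = L + t·(X−L) with t = -22/3, so LU:UX = -22/3:25/3

LU:UX = -22/25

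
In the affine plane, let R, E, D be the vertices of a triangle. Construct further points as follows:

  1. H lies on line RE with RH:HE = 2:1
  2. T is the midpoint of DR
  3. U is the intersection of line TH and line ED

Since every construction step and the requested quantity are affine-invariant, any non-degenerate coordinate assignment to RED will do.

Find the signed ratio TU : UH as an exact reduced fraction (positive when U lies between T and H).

Set R = (0, 0), E = (1, 0), D = (0, 1); any affine frame gives the same invariant.
1. H lies on line RE with RH:HE = 2:1 ⇒ H = (2/3, 0)
2. T is the midpoint of DR ⇒ T = (0, 1/2)
3. U is the intersection of line TH and line ED ⇒ U = (2, -1)
U = T + t·(H−T) with t = 3, so TU:UH = t:(1−t) = 3:-2

TU:UH = -3/2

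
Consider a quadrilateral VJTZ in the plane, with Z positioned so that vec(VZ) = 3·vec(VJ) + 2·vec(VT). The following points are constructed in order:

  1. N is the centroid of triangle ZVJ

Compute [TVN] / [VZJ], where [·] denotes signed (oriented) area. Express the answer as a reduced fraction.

[TVN]:[VZJ] = -2/3

Work in coordinates with V = (0, 0), J = (1, 0), T = (0, 1), Z = (3, 2).
1. N is the centroid of triangle ZVJ ⇒ N = (4/3, 2/3)
2·[TVN] = 4/3, 2·[VZJ] = -2
[TVN]:[VZJ] = 4/3:-2 = -2/3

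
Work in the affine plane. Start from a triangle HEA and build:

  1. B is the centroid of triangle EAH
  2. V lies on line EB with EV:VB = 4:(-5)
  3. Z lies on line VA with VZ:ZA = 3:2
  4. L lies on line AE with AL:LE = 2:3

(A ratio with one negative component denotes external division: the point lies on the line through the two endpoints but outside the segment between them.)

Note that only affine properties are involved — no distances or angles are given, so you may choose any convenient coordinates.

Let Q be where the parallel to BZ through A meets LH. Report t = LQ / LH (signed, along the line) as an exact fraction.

t = -26/59

Assign H = (0, 0), E = (1, 0), A = (0, 1) — the answer is frame-independent, so this choice is without loss of generality.
1. B is the centroid of triangle EAH ⇒ B = (1/3, 1/3)
2. V lies on line EB with EV:VB = 4:(-5) ⇒ V = (11/3, -4/3)
3. Z lies on line VA with VZ:ZA = 3:2 ⇒ Z = (22/15, 1/15)
4. L lies on line AE with AL:LE = 2:3 ⇒ L = (2/5, 3/5)
through A parallel to BZ: direction (17/15, -4/15); meets LH at Q = (34/59, 51/59)
Q = L + t·(H−L) with t = -26/59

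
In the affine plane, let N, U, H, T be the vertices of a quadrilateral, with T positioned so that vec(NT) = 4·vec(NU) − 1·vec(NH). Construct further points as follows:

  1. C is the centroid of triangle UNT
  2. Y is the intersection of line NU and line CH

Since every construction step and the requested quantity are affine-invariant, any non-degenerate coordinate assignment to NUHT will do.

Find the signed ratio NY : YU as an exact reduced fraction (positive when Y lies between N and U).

Choose coordinates N = (0, 0), U = (1, 0), H = (0, 1), T = (4, -1).
1. C is the centroid of triangle UNT ⇒ C = (5/3, -1/3)
2. Y is the intersection of line NU and line CH ⇒ Y = (5/4, 0)
Y = N + t·(U−N) with t = 5/4, so NY:YU = t:(1−t) = 5/4:-1/4

NY:YU = -5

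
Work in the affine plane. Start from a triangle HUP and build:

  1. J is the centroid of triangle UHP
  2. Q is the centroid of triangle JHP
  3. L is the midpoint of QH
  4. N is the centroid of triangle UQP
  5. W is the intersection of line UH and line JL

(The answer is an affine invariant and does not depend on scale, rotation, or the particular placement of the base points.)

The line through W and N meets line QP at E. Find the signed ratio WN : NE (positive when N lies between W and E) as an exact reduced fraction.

Work in coordinates with H = (0, 0), U = (1, 0), P = (0, 1).
1. J is the centroid of triangle UHP ⇒ J = (1/3, 1/3)
2. Q is the centroid of triangle JHP ⇒ Q = (1/9, 4/9)
3. L is the midpoint of QH ⇒ L = (1/18, 2/9)
4. N is the centroid of triangle UQP ⇒ N = (10/27, 13/27)
5. W is the intersection of line UH and line JL ⇒ W = (-1/2, 0)
line WN meets QP at E = (34/261, 91/261)
N = W + t·(E−W) with t = 29/21, so WN:NE = 29/21:-8/21

WN:NE = -29/8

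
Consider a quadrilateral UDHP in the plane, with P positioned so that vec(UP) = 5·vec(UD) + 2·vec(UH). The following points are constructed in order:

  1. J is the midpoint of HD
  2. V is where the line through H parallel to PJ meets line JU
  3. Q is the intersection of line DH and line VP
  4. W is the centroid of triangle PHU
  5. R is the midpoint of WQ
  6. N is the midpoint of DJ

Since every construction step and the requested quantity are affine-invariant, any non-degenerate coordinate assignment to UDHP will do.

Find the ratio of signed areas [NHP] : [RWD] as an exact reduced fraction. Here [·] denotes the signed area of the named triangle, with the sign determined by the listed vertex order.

Choose coordinates U = (0, 0), D = (1, 0), H = (0, 1), P = (5, 2).
1. J is the midpoint of HD ⇒ J = (1/2, 1/2)
2. V is where the line through H parallel to PJ meets line JU ⇒ V = (3/2, 3/2)
3. Q is the intersection of line DH and line VP ⇒ Q = (-1/4, 5/4)
4. W is the centroid of triangle PHU ⇒ W = (5/3, 1)
5. R is the midpoint of WQ ⇒ R = (17/24, 9/8)
6. N is the midpoint of DJ ⇒ N = (3/4, 1/4)
2·[NHP] = -9/2, 2·[RWD] = -25/24
[NHP]:[RWD] = -9/2:-25/24 = 108/25

[NHP]:[RWD] = 108/25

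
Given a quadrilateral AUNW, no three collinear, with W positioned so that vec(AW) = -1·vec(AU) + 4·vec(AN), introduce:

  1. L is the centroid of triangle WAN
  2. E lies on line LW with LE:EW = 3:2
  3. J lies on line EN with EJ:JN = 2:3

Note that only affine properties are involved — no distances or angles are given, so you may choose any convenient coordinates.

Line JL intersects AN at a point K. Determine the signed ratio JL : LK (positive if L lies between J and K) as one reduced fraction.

Set A = (0, 0), U = (1, 0), N = (0, 1), W = (-1, 4); any affine frame gives the same invariant.
1. L is the centroid of triangle WAN ⇒ L = (-1/3, 5/3)
2. E lies on line LW with LE:EW = 3:2 ⇒ E = (-11/15, 46/15)
3. J lies on line EN with EJ:JN = 2:3 ⇒ J = (-11/25, 56/25)
line JL meets AN at K = (0, -1/8)
L = J + t·(K−J) with t = 8/33, so JL:LK = 8/33:25/33

JL:LK = 8/25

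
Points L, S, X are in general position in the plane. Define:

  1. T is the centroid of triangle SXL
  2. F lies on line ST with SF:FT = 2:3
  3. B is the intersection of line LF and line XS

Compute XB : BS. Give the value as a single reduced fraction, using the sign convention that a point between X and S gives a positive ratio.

Choose coordinates L = (0, 0), S = (1, 0), X = (0, 1).
1. T is the centroid of triangle SXL ⇒ T = (1/3, 1/3)
2. F lies on line ST with SF:FT = 2:3 ⇒ F = (11/15, 2/15)
3. B is the intersection of line LF and line XS ⇒ B = (11/13, 2/13)
B = X + t·(S−X) with t = 11/13, so XB:BS = t:(1−t) = 11/13:2/13

XB:BS = 11/2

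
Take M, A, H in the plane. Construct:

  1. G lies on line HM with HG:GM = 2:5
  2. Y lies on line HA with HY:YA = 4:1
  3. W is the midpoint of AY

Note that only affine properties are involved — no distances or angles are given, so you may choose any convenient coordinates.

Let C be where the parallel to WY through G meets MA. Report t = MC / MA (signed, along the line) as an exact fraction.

Set M = (0, 0), A = (1, 0), H = (0, 1); any affine frame gives the same invariant.
1. G lies on line HM with HG:GM = 2:5 ⇒ G = (0, 5/7)
2. Y lies on line HA with HY:YA = 4:1 ⇒ Y = (4/5, 1/5)
3. W is the midpoint of AY ⇒ W = (9/10, 1/10)
through G parallel to WY: direction (-1/10, 1/10); meets MA at C = (5/7, 0)
C = M + t·(A−M) with t = 5/7

t = 5/7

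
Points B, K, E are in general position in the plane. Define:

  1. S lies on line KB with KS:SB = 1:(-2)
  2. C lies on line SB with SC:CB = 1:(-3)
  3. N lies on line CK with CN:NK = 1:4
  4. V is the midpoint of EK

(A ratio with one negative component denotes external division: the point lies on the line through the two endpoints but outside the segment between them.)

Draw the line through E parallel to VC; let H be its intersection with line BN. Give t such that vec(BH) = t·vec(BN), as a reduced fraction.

Choose coordinates B = (0, 0), K = (1, 0), E = (0, 1).
1. S lies on line KB with KS:SB = 1:(-2) ⇒ S = (2, 0)
2. C lies on line SB with SC:CB = 1:(-3) ⇒ C = (3, 0)
3. N lies on line CK with CN:NK = 1:4 ⇒ N = (13/5, 0)
4. V is the midpoint of EK ⇒ V = (1/2, 1/2)
through E parallel to VC: direction (5/2, -1/2); meets BN at H = (5, 0)
H = B + t·(N−B) with t = 25/13

t = 25/13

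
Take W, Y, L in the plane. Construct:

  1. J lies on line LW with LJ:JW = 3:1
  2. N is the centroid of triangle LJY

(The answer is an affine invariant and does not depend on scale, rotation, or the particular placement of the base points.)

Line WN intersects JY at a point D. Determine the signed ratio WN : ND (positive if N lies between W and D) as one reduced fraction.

Work in coordinates with W = (0, 0), Y = (1, 0), L = (0, 1).
1. J lies on line LW with LJ:JW = 3:1 ⇒ J = (0, 1/4)
2. N is the centroid of triangle LJY ⇒ N = (1/3, 5/12)
line WN meets JY at D = (1/6, 5/24)
N = W + t·(D−W) with t = 2, so WN:ND = 2:-1

WN:ND = -2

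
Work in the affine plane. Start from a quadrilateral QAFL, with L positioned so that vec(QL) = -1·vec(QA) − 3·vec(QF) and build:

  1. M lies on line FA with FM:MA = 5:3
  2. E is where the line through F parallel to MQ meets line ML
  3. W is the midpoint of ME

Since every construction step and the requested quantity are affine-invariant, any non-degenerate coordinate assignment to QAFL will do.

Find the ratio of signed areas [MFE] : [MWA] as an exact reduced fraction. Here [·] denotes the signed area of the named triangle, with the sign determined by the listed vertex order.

[MFE]:[MWA] = 10/3

Assign Q = (0, 0), A = (1, 0), F = (0, 1), L = (-1, -3) — the answer is frame-independent, so this choice is without loss of generality.
1. M lies on line FA with FM:MA = 5:3 ⇒ M = (5/8, 3/8)
2. E is where the line through F parallel to MQ meets line ML ⇒ E = (125/96, 57/32)
3. W is the midpoint of ME ⇒ W = (185/192, 69/64)
2·[MFE] = -125/96, 2·[MWA] = -25/64
[MFE]:[MWA] = -125/96:-25/64 = 10/3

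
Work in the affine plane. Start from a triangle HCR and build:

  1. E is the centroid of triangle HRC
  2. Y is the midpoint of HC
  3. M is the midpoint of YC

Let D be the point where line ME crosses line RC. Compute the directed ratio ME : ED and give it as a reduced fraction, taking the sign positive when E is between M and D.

ME:ED = -1/4

Assign H = (0, 0), C = (1, 0), R = (0, 1) — the answer is frame-independent, so this choice is without loss of generality.
1. E is the centroid of triangle HRC ⇒ E = (1/3, 1/3)
2. Y is the midpoint of HC ⇒ Y = (1/2, 0)
3. M is the midpoint of YC ⇒ M = (3/4, 0)
line ME meets RC at D = (2, -1)
E = M + t·(D−M) with t = -1/3, so ME:ED = -1/3:4/3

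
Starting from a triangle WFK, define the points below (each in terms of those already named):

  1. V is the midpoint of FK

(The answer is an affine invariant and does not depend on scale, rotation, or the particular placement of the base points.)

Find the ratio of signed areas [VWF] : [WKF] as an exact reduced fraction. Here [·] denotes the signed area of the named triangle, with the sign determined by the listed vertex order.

Work in coordinates with W = (0, 0), F = (1, 0), K = (0, 1).
1. V is the midpoint of FK ⇒ V = (1/2, 1/2)
2·[VWF] = 1/2, 2·[WKF] = -1
[VWF]:[WKF] = 1/2:-1 = -1/2

[VWF]:[WKF] = -1/2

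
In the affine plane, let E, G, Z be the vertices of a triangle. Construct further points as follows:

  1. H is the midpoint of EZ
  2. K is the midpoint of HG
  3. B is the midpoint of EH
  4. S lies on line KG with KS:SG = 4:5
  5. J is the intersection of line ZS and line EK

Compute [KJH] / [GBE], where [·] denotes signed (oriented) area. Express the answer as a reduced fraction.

[KJH]:[GBE] = 2/11

Work in coordinates with E = (0, 0), G = (1, 0), Z = (0, 1).
1. H is the midpoint of EZ ⇒ H = (0, 1/2)
2. K is the midpoint of HG ⇒ K = (1/2, 1/4)
3. B is the midpoint of EH ⇒ B = (0, 1/4)
4. S lies on line KG with KS:SG = 4:5 ⇒ S = (13/18, 5/36)
5. J is the intersection of line ZS and line EK ⇒ J = (13/22, 13/44)
2·[KJH] = 1/22, 2·[GBE] = 1/4
[KJH]:[GBE] = 1/22:1/4 = 2/11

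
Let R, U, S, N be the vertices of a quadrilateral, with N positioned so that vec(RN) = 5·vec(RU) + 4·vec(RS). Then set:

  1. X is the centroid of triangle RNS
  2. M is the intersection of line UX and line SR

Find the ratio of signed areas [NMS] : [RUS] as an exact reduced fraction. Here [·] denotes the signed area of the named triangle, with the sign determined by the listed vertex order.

Set R = (0, 0), U = (1, 0), S = (0, 1), N = (5, 4); any affine frame gives the same invariant.
1. X is the centroid of triangle RNS ⇒ X = (5/3, 5/3)
2. M is the intersection of line UX and line SR ⇒ M = (0, -5/2)
2·[NMS] = -35/2, 2·[RUS] = 1
[NMS]:[RUS] = -35/2:1 = -35/2

[NMS]:[RUS] = -35/2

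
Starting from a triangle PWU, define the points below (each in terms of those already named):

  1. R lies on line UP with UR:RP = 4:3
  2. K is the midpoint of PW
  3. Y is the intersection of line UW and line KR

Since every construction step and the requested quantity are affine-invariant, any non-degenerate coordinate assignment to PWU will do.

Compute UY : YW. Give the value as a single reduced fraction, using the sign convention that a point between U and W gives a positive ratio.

Set P = (0, 0), W = (1, 0), U = (0, 1); any affine frame gives the same invariant.
1. R lies on line UP with UR:RP = 4:3 ⇒ R = (0, 3/7)
2. K is the midpoint of PW ⇒ K = (1/2, 0)
3. Y is the intersection of line UW and line KR ⇒ Y = (4, -3)
Y = U + t·(W−U) with t = 4, so UY:YW = t:(1−t) = 4:-3

UY:YW = -4/3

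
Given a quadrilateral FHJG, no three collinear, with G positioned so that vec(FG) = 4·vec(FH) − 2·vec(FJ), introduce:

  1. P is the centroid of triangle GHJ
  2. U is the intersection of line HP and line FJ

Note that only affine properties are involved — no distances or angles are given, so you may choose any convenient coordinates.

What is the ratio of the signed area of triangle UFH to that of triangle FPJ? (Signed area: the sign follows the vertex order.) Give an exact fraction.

[UFH]:[FPJ] = 3/10

Work in coordinates with F = (0, 0), H = (1, 0), J = (0, 1), G = (4, -2).
1. P is the centroid of triangle GHJ ⇒ P = (5/3, -1/3)
2. U is the intersection of line HP and line FJ ⇒ U = (0, 1/2)
2·[UFH] = 1/2, 2·[FPJ] = 5/3
[UFH]:[FPJ] = 1/2:5/3 = 3/10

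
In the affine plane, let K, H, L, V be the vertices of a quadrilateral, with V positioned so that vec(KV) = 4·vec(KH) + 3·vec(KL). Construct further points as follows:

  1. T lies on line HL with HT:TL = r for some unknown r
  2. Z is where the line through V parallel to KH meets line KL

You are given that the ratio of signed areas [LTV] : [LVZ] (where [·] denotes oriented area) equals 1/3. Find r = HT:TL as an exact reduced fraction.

Choose coordinates K = (0, 0), H = (1, 0), L = (0, 1), V = (4, 3).
1. With HT:TL = r, write λ = r/(r+1) so T = H + λ·(L−H); T is affine-linear in λ
2. Z is where the line through V parallel to KH meets line KL ⇒ Z = (0, 3)
Every point depending on T is an affine combination of T and λ-independent points, so each such coordinate is linear in λ; the λ² term in each signed area is a multiple of (L−H)×(L−H) = 0, so 2·[LTV] and 2·[LVZ] are each linear in λ. Evaluating at λ=0 and λ=1:
  2·[LTV] = -6·λ + 6,   2·[LVZ] = 8
So [LTV]:[LVZ] = (-6·λ + 6) / (8). Setting this equal to 1/3:
  -6·λ + 6 = 1/3·(8)  ⇒  λ = 5/9
Then r = λ/(1−λ) = (5/9)/(4/9) = 5/4. Check: with r = 5/4, T = (4/9, 5/9) and [LTV]:[LVZ] = 1/3 as required.

r = 5/4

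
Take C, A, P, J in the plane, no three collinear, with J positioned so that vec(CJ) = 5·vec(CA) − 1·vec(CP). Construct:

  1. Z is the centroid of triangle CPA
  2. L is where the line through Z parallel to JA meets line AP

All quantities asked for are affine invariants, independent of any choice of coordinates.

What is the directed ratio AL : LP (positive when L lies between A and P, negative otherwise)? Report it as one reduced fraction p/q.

Choose coordinates C = (0, 0), A = (1, 0), P = (0, 1), J = (5, -1).
1. Z is the centroid of triangle CPA ⇒ Z = (1/3, 1/3)
2. L is where the line through Z parallel to JA meets line AP ⇒ L = (7/9, 2/9)
L = A + t·(P−A) with t = 2/9, so AL:LP = t:(1−t) = 2/9:7/9

AL:LP = 2/7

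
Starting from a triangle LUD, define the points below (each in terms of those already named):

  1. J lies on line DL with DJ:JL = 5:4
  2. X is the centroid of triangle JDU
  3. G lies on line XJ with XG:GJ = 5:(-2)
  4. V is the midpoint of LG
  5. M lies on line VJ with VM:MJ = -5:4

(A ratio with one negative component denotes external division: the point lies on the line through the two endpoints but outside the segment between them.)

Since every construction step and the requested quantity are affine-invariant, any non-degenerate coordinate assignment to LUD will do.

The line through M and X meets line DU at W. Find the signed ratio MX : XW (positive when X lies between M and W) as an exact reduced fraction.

MX:XW = -82/15

Work in coordinates with L = (0, 0), U = (1, 0), D = (0, 1).
1. J lies on line DL with DJ:JL = 5:4 ⇒ J = (0, 4/9)
2. X is the centroid of triangle JDU ⇒ X = (1/3, 13/27)
3. G lies on line XJ with XG:GJ = 5:(-2) ⇒ G = (-2/9, 34/81)
4. V is the midpoint of LG ⇒ V = (-1/9, 17/81)
5. M lies on line VJ with VM:MJ = -5:4 ⇒ M = (4/9, 112/81)
line MX meets DU at W = (29/82, 53/82)
X = M + t·(W−M) with t = 82/67, so MX:XW = 82/67:-15/67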